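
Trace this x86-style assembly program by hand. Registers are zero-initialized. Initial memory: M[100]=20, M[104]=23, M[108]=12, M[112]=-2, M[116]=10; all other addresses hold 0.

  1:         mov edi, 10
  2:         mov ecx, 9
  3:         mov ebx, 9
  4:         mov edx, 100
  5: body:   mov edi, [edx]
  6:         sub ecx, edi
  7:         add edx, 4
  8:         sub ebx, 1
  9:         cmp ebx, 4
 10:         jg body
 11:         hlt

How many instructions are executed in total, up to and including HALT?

35

edi=10
ecx=9
ebx=9
edx=100
edi=M[100]=20
ecx=9-20=-11
edx=100+4=104
ebx=9-1=8
cmp ebx, 4  (cmp 8,4)
jg body: taken
edi=M[104]=23
ecx=(-11)-23=-34
edx=104+4=108
ebx=8-1=7
cmp ebx, 4  (cmp 7,4)
jg body: taken
edi=M[108]=12
ecx=(-34)-12=-46
edx=108+4=112
ebx=7-1=6
cmp ebx, 4  (cmp 6,4)
jg body: taken
edi=M[112]=-2
ecx=(-46)-(-2)=-44
edx=112+4=116
ebx=6-1=5
cmp ebx, 4  (cmp 5,4)
jg body: taken
edi=M[116]=10
ecx=(-44)-10=-54
edx=116+4=120
ebx=5-1=4
cmp ebx, 4  (cmp 4,4)
jg body: not taken
halt.
Total executed instructions: 35.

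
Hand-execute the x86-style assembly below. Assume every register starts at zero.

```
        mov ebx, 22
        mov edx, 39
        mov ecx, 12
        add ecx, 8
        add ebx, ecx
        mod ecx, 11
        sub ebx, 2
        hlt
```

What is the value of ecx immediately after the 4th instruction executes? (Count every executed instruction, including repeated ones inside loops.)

20

after mov ebx, 22: ebx=22
after mov edx, 39: edx=39
after mov ecx, 12: ecx=12
after add ecx, 8: ecx=12+8=20
After step 4: ecx = 20.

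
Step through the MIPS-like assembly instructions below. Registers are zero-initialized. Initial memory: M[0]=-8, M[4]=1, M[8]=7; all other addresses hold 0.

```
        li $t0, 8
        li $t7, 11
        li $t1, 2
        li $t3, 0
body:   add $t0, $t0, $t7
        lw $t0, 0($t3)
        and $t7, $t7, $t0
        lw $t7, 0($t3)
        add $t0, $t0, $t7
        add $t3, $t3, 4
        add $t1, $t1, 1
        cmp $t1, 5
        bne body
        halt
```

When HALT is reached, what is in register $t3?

12

$t0=8
$t7=11
$t1=2
$t3=0
$t0=8+11=19
$t0=M[0]=-8
$t7=11&(-8)=8
$t7=M[0]=-8
$t0=(-8)+(-8)=-16
$t3=0+4=4
$t1=2+1=3
cmp $t1, 5  (cmp 3,5)
bne body: taken
$t0=(-16)+(-8)=-24
$t0=M[4]=1
$t7=(-8)&1=0
$t7=M[4]=1
$t0=1+1=2
$t3=4+4=8
$t1=3+1=4
cmp $t1, 5  (cmp 4,5)
bne body: taken
$t0=2+1=3
$t0=M[8]=7
$t7=1&7=1
$t7=M[8]=7
$t0=7+7=14
$t3=8+4=12
$t1=4+1=5
cmp $t1, 5  (cmp 5,5)
bne body: not taken
halt.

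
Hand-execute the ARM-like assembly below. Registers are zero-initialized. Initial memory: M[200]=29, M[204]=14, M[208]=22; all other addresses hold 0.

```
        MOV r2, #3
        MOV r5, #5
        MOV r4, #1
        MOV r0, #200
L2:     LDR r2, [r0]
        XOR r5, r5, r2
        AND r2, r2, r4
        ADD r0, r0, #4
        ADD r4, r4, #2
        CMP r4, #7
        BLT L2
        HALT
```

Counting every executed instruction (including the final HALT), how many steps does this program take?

26

r2=3
r5=5
r4=1
r0=200
r2=M[200]=29
r5=5^29=24
r2=29&1=1
r0=200+4=204
r4=1+2=3
CMP r4, #7  (cmp 3,7)
BLT L2: taken
r2=M[204]=14
r5=24^14=22
r2=14&3=2
r0=204+4=208
r4=3+2=5
CMP r4, #7  (cmp 5,7)
BLT L2: taken
r2=M[208]=22
r5=22^22=0
r2=22&5=4
r0=208+4=212
r4=5+2=7
CMP r4, #7  (cmp 7,7)
BLT L2: not taken
halt.
Total executed instructions: 26.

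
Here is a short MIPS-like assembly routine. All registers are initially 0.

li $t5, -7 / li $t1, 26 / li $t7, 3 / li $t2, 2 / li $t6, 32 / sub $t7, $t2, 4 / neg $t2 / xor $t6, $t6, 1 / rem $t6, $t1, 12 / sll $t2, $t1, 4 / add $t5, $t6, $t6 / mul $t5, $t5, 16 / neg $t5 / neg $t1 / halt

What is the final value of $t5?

-64

li $t5, -7 → $t5=-7
li $t1, 26 → $t1=26
li $t7, 3 → $t7=3
li $t2, 2 → $t2=2
li $t6, 32 → $t6=32
sub $t7, $t2, 4 → $t7=2-4=-2
neg $t2 → $t2=-(2)=-2
xor $t6, $t6, 1 → $t6=32^1=33
rem $t6, $t1, 12 → $t6=26%12=2
sll $t2, $t1, 4 → $t2=26<<4=416
add $t5, $t6, $t6 → $t5=2+2=4
mul $t5, $t5, 16 → $t5=4*16=64
neg $t5 → $t5=-(64)=-64
neg $t1 → $t1=-(26)=-26
halt.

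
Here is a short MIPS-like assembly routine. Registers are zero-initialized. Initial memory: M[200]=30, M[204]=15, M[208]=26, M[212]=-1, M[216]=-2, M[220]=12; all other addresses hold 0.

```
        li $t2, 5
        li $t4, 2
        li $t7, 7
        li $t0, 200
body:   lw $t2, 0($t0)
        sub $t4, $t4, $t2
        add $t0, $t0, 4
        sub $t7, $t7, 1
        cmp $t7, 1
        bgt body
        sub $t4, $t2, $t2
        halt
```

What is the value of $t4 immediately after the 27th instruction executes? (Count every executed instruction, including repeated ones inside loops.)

after li $t2, 5: $t2=5
after li $t4, 2: $t4=2
after li $t7, 7: $t7=7
after li $t0, 200: $t0=200
after lw $t2, 0($t0): $t2=M[200]=30
after sub $t4, $t4, $t2: $t4=2-30=-28
after add $t0, $t0, 4: $t0=200+4=204
after sub $t7, $t7, 1: $t7=7-1=6
cmp $t7, 1  (cmp 6,1)
bgt body: taken
after lw $t2, 0($t0): $t2=M[204]=15
after sub $t4, $t4, $t2: $t4=(-28)-15=-43
after add $t0, $t0, 4: $t0=204+4=208
after sub $t7, $t7, 1: $t7=6-1=5
cmp $t7, 1  (cmp 5,1)
bgt body: taken
after lw $t2, 0($t0): $t2=M[208]=26
after sub $t4, $t4, $t2: $t4=(-43)-26=-69
after add $t0, $t0, 4: $t0=208+4=212
after sub $t7, $t7, 1: $t7=5-1=4
cmp $t7, 1  (cmp 4,1)
bgt body: taken
after lw $t2, 0($t0): $t2=M[212]=-1
after sub $t4, $t4, $t2: $t4=(-69)-(-1)=-68
after add $t0, $t0, 4: $t0=212+4=216
after sub $t7, $t7, 1: $t7=4-1=3
cmp $t7, 1  (cmp 3,1)
After step 27: $t4 = -68.

-68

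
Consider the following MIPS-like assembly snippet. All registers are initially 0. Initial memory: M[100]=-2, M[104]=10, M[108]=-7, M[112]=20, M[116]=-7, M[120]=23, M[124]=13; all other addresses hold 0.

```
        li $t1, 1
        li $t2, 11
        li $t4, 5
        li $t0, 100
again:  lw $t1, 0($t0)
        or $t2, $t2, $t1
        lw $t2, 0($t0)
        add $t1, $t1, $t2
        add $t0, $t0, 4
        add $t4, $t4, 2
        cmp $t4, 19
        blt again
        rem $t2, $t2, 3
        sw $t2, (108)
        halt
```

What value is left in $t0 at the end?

128

li $t1, 1 → $t1=1
li $t2, 11 → $t2=11
li $t4, 5 → $t4=5
li $t0, 100 → $t0=100
lw $t1, 0($t0) → $t1=M[100]=-2
or $t2, $t2, $t1 → $t2=11|(-2)=-1
lw $t2, 0($t0) → $t2=M[100]=-2
add $t1, $t1, $t2 → $t1=(-2)+(-2)=-4
add $t0, $t0, 4 → $t0=100+4=104
add $t4, $t4, 2 → $t4=5+2=7
cmp $t4, 19  (cmp 7,19)
blt again: taken
lw $t1, 0($t0) → $t1=M[104]=10
or $t2, $t2, $t1 → $t2=(-2)|10=-2
lw $t2, 0($t0) → $t2=M[104]=10
add $t1, $t1, $t2 → $t1=10+10=20
add $t0, $t0, 4 → $t0=104+4=108
add $t4, $t4, 2 → $t4=7+2=9
cmp $t4, 19  (cmp 9,19)
blt again: taken
lw $t1, 0($t0) → $t1=M[108]=-7
or $t2, $t2, $t1 → $t2=10|(-7)=-5
lw $t2, 0($t0) → $t2=M[108]=-7
add $t1, $t1, $t2 → $t1=(-7)+(-7)=-14
add $t0, $t0, 4 → $t0=108+4=112
add $t4, $t4, 2 → $t4=9+2=11
cmp $t4, 19  (cmp 11,19)
blt again: taken
lw $t1, 0($t0) → $t1=M[112]=20
or $t2, $t2, $t1 → $t2=(-7)|20=-3
lw $t2, 0($t0) → $t2=M[112]=20
add $t1, $t1, $t2 → $t1=20+20=40
add $t0, $t0, 4 → $t0=112+4=116
add $t4, $t4, 2 → $t4=11+2=13
cmp $t4, 19  (cmp 13,19)
blt again: taken
lw $t1, 0($t0) → $t1=M[116]=-7
or $t2, $t2, $t1 → $t2=20|(-7)=-3
lw $t2, 0($t0) → $t2=M[116]=-7
add $t1, $t1, $t2 → $t1=(-7)+(-7)=-14
add $t0, $t0, 4 → $t0=116+4=120
add $t4, $t4, 2 → $t4=13+2=15
cmp $t4, 19  (cmp 15,19)
blt again: taken
lw $t1, 0($t0) → $t1=M[120]=23
or $t2, $t2, $t1 → $t2=(-7)|23=-1
lw $t2, 0($t0) → $t2=M[120]=23
add $t1, $t1, $t2 → $t1=23+23=46
add $t0, $t0, 4 → $t0=120+4=124
add $t4, $t4, 2 → $t4=15+2=17
cmp $t4, 19  (cmp 17,19)
blt again: taken
lw $t1, 0($t0) → $t1=M[124]=13
or $t2, $t2, $t1 → $t2=23|13=31
lw $t2, 0($t0) → $t2=M[124]=13
add $t1, $t1, $t2 → $t1=13+13=26
add $t0, $t0, 4 → $t0=124+4=128
add $t4, $t4, 2 → $t4=17+2=19
cmp $t4, 19  (cmp 19,19)
blt again: not taken
rem $t2, $t2, 3 → $t2=13%3=1
sw $t2, (108) → M[108]=1
halt.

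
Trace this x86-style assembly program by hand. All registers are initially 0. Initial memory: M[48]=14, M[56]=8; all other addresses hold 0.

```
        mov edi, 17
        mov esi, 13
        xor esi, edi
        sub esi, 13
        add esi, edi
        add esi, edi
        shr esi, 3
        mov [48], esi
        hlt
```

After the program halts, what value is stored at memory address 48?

after mov edi, 17: edi=17
after mov esi, 13: esi=13
after xor esi, edi: esi=13^17=28
after sub esi, 13: esi=28-13=15
after add esi, edi: esi=15+17=32
after add esi, edi: esi=32+17=49
after shr esi, 3: esi=49>>3=6
mov [48], esi → M[48]=6
halt.

6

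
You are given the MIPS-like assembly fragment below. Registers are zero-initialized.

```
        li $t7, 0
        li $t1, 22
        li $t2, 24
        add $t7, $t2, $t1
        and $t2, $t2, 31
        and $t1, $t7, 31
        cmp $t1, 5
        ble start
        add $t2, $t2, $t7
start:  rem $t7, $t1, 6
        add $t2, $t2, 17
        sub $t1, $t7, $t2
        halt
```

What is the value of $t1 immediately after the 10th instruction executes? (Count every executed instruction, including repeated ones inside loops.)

after li $t7, 0: $t7=0
after li $t1, 22: $t1=22
after li $t2, 24: $t2=24
after add $t7, $t2, $t1: $t7=24+22=46
after and $t2, $t2, 31: $t2=24&31=24
after and $t1, $t7, 31: $t1=46&31=14
cmp $t1, 5  (cmp 14,5)
ble start: not taken
after add $t2, $t2, $t7: $t2=24+46=70
after rem $t7, $t1, 6: $t7=14%6=2
After step 10: $t1 = 14.

14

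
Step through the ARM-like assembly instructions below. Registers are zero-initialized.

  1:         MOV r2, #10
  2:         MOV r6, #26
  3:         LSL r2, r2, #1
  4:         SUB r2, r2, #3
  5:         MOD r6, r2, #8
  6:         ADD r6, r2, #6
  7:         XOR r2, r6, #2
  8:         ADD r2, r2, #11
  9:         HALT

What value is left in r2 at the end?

MOV r2, #10 → r2=10
MOV r6, #26 → r6=26
LSL r2, r2, #1 → r2=10<<1=20
SUB r2, r2, #3 → r2=20-3=17
MOD r6, r2, #8 → r6=17%8=1
ADD r6, r2, #6 → r6=17+6=23
XOR r2, r6, #2 → r2=23^2=21
ADD r2, r2, #11 → r2=21+11=32
halt.

32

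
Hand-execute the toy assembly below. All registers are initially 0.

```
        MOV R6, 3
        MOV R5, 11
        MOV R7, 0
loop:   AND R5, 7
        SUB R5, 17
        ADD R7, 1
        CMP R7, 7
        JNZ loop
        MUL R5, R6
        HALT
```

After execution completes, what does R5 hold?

-36

after MOV R6, 3: R6=3
after MOV R5, 11: R5=11
after MOV R7, 0: R7=0
after AND R5, 7: R5=11&7=3
after SUB R5, 17: R5=3-17=-14
after ADD R7, 1: R7=0+1=1
CMP R7, 7  (cmp 1,7)
JNZ loop: taken
after AND R5, 7: R5=(-14)&7=2
after SUB R5, 17: R5=2-17=-15
after ADD R7, 1: R7=1+1=2
CMP R7, 7  (cmp 2,7)
JNZ loop: taken
after AND R5, 7: R5=(-15)&7=1
after SUB R5, 17: R5=1-17=-16
after ADD R7, 1: R7=2+1=3
CMP R7, 7  (cmp 3,7)
JNZ loop: taken
after AND R5, 7: R5=(-16)&7=0
after SUB R5, 17: R5=0-17=-17
after ADD R7, 1: R7=3+1=4
CMP R7, 7  (cmp 4,7)
JNZ loop: taken
after AND R5, 7: R5=(-17)&7=7
after SUB R5, 17: R5=7-17=-10
after ADD R7, 1: R7=4+1=5
CMP R7, 7  (cmp 5,7)
JNZ loop: taken
after AND R5, 7: R5=(-10)&7=6
after SUB R5, 17: R5=6-17=-11
after ADD R7, 1: R7=5+1=6
CMP R7, 7  (cmp 6,7)
JNZ loop: taken
after AND R5, 7: R5=(-11)&7=5
after SUB R5, 17: R5=5-17=-12
after ADD R7, 1: R7=6+1=7
CMP R7, 7  (cmp 7,7)
JNZ loop: not taken
after MUL R5, R6: R5=(-12)*3=-36
halt.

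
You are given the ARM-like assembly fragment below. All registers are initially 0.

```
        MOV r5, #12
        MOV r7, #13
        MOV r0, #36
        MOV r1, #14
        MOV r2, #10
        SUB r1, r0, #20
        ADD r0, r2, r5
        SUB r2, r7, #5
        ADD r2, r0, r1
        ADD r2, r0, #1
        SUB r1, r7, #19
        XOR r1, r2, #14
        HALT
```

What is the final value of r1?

25

MOV r5, #12 → r5=12
MOV r7, #13 → r7=13
MOV r0, #36 → r0=36
MOV r1, #14 → r1=14
MOV r2, #10 → r2=10
SUB r1, r0, #20 → r1=36-20=16
ADD r0, r2, r5 → r0=10+12=22
SUB r2, r7, #5 → r2=13-5=8
ADD r2, r0, r1 → r2=22+16=38
ADD r2, r0, #1 → r2=22+1=23
SUB r1, r7, #19 → r1=13-19=-6
XOR r1, r2, #14 → r1=23^14=25
halt.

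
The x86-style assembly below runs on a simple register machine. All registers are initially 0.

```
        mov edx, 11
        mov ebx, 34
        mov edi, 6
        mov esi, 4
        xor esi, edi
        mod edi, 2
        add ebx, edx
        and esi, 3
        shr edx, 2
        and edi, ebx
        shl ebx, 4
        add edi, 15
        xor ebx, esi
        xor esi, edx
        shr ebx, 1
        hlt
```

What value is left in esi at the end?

0

mov edx, 11 → edx=11
mov ebx, 34 → ebx=34
mov edi, 6 → edi=6
mov esi, 4 → esi=4
xor esi, edi → esi=4^6=2
mod edi, 2 → edi=6%2=0
add ebx, edx → ebx=34+11=45
and esi, 3 → esi=2&3=2
shr edx, 2 → edx=11>>2=2
and edi, ebx → edi=0&45=0
shl ebx, 4 → ebx=45<<4=720
add edi, 15 → edi=0+15=15
xor ebx, esi → ebx=720^2=722
xor esi, edx → esi=2^2=0
shr ebx, 1 → ebx=722>>1=361
halt.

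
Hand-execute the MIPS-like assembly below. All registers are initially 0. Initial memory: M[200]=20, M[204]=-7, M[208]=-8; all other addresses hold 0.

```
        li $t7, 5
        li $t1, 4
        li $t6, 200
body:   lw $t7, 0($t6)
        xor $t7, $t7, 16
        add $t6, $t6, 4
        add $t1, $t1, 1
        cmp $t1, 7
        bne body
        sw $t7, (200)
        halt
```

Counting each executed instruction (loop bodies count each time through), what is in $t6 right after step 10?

$t7=5
$t1=4
$t6=200
$t7=M[200]=20
$t7=20^16=4
$t6=200+4=204
$t1=4+1=5
cmp $t1, 7  (cmp 5,7)
bne body: taken
$t7=M[204]=-7
After step 10: $t6 = 204.

204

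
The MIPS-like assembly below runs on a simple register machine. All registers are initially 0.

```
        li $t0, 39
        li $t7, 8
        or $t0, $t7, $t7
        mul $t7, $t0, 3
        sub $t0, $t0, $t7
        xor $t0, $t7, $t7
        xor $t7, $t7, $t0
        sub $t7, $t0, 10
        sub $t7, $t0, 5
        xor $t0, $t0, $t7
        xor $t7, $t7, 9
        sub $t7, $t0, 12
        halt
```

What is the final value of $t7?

li $t0, 39 → $t0=39
li $t7, 8 → $t7=8
or $t0, $t7, $t7 → $t0=8|8=8
mul $t7, $t0, 3 → $t7=8*3=24
sub $t0, $t0, $t7 → $t0=8-24=-16
xor $t0, $t7, $t7 → $t0=24^24=0
xor $t7, $t7, $t0 → $t7=24^0=24
sub $t7, $t0, 10 → $t7=0-10=-10
sub $t7, $t0, 5 → $t7=0-5=-5
xor $t0, $t0, $t7 → $t0=0^(-5)=-5
xor $t7, $t7, 9 → $t7=(-5)^9=-14
sub $t7, $t0, 12 → $t7=(-5)-12=-17
halt.

-17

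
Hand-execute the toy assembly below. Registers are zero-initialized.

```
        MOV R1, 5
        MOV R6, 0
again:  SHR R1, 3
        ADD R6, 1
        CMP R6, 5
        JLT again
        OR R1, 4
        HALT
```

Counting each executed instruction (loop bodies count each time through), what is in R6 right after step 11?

2

after MOV R1, 5: R1=5
after MOV R6, 0: R6=0
after SHR R1, 3: R1=5>>3=0
after ADD R6, 1: R6=0+1=1
CMP R6, 5  (cmp 1,5)
JLT again: taken
after SHR R1, 3: R1=0>>3=0
after ADD R6, 1: R6=1+1=2
CMP R6, 5  (cmp 2,5)
JLT again: taken
after SHR R1, 3: R1=0>>3=0
After step 11: R6 = 2.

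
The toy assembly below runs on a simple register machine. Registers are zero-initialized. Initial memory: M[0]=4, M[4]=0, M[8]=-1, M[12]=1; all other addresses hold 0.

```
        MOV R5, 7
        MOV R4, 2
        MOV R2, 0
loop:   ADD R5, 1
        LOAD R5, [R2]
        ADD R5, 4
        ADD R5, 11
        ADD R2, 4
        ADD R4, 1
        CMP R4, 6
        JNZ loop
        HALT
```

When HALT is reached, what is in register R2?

16

MOV R5, 7 → R5=7
MOV R4, 2 → R4=2
MOV R2, 0 → R2=0
ADD R5, 1 → R5=7+1=8
LOAD R5, [R2] → R5=M[0]=4
ADD R5, 4 → R5=4+4=8
ADD R5, 11 → R5=8+11=19
ADD R2, 4 → R2=0+4=4
ADD R4, 1 → R4=2+1=3
CMP R4, 6  (cmp 3,6)
JNZ loop: taken
ADD R5, 1 → R5=19+1=20
LOAD R5, [R2] → R5=M[4]=0
ADD R5, 4 → R5=0+4=4
ADD R5, 11 → R5=4+11=15
ADD R2, 4 → R2=4+4=8
ADD R4, 1 → R4=3+1=4
CMP R4, 6  (cmp 4,6)
JNZ loop: taken
ADD R5, 1 → R5=15+1=16
LOAD R5, [R2] → R5=M[8]=-1
ADD R5, 4 → R5=(-1)+4=3
ADD R5, 11 → R5=3+11=14
ADD R2, 4 → R2=8+4=12
ADD R4, 1 → R4=4+1=5
CMP R4, 6  (cmp 5,6)
JNZ loop: taken
ADD R5, 1 → R5=14+1=15
LOAD R5, [R2] → R5=M[12]=1
ADD R5, 4 → R5=1+4=5
ADD R5, 11 → R5=5+11=16
ADD R2, 4 → R2=12+4=16
ADD R4, 1 → R4=5+1=6
CMP R4, 6  (cmp 6,6)
JNZ loop: not taken
halt.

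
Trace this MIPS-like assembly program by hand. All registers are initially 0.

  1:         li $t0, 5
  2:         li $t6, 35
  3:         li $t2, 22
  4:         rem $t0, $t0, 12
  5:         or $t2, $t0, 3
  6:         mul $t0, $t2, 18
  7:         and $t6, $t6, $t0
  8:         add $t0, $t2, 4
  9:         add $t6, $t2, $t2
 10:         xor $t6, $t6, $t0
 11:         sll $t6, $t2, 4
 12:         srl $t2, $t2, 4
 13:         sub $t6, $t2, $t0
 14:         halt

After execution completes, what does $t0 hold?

11

after li $t0, 5: $t0=5
after li $t6, 35: $t6=35
after li $t2, 22: $t2=22
after rem $t0, $t0, 12: $t0=5%12=5
after or $t2, $t0, 3: $t2=5|3=7
after mul $t0, $t2, 18: $t0=7*18=126
after and $t6, $t6, $t0: $t6=35&126=34
after add $t0, $t2, 4: $t0=7+4=11
after add $t6, $t2, $t2: $t6=7+7=14
after xor $t6, $t6, $t0: $t6=14^11=5
after sll $t6, $t2, 4: $t6=7<<4=112
after srl $t2, $t2, 4: $t2=7>>4=0
after sub $t6, $t2, $t0: $t6=0-11=-11
halt.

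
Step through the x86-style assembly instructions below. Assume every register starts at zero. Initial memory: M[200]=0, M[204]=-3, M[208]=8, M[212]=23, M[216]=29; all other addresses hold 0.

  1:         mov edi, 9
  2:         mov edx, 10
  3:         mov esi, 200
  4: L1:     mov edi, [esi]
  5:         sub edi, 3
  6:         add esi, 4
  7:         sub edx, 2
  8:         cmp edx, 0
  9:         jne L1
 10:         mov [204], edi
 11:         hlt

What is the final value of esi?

220

after mov edi, 9: edi=9
after mov edx, 10: edx=10
after mov esi, 200: esi=200
after mov edi, [esi]: edi=M[200]=0
after sub edi, 3: edi=0-3=-3
after add esi, 4: esi=200+4=204
after sub edx, 2: edx=10-2=8
cmp edx, 0  (cmp 8,0)
jne L1: taken
after mov edi, [esi]: edi=M[204]=-3
after sub edi, 3: edi=(-3)-3=-6
after add esi, 4: esi=204+4=208
after sub edx, 2: edx=8-2=6
cmp edx, 0  (cmp 6,0)
jne L1: taken
after mov edi, [esi]: edi=M[208]=8
after sub edi, 3: edi=8-3=5
after add esi, 4: esi=208+4=212
after sub edx, 2: edx=6-2=4
cmp edx, 0  (cmp 4,0)
jne L1: taken
after mov edi, [esi]: edi=M[212]=23
after sub edi, 3: edi=23-3=20
after add esi, 4: esi=212+4=216
after sub edx, 2: edx=4-2=2
cmp edx, 0  (cmp 2,0)
jne L1: taken
after mov edi, [esi]: edi=M[216]=29
after sub edi, 3: edi=29-3=26
after add esi, 4: esi=216+4=220
after sub edx, 2: edx=2-2=0
cmp edx, 0  (cmp 0,0)
jne L1: not taken
mov [204], edi → M[204]=26
halt.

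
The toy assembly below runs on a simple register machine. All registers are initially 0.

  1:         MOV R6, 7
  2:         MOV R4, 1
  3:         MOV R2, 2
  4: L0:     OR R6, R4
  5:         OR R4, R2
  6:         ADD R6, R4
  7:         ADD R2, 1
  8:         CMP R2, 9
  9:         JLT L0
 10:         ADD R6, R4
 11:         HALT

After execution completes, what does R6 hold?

R6=7
R4=1
R2=2
R6=7|1=7
R4=1|2=3
R6=7+3=10
R2=2+1=3
CMP R2, 9  (cmp 3,9)
JLT L0: taken
R6=10|3=11
R4=3|3=3
R6=11+3=14
R2=3+1=4
CMP R2, 9  (cmp 4,9)
JLT L0: taken
R6=14|3=15
R4=3|4=7
R6=15+7=22
R2=4+1=5
CMP R2, 9  (cmp 5,9)
JLT L0: taken
R6=22|7=23
R4=7|5=7
R6=23+7=30
R2=5+1=6
CMP R2, 9  (cmp 6,9)
JLT L0: taken
R6=30|7=31
R4=7|6=7
R6=31+7=38
R2=6+1=7
CMP R2, 9  (cmp 7,9)
JLT L0: taken
R6=38|7=39
R4=7|7=7
R6=39+7=46
R2=7+1=8
CMP R2, 9  (cmp 8,9)
JLT L0: taken
R6=46|7=47
R4=7|8=15
R6=47+15=62
R2=8+1=9
CMP R2, 9  (cmp 9,9)
JLT L0: not taken
R6=62+15=77
halt.

77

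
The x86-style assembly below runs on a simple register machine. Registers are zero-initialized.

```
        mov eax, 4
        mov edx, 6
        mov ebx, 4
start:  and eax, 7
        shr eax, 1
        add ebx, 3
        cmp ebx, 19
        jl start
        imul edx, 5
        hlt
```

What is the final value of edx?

30

mov eax, 4 → eax=4
mov edx, 6 → edx=6
mov ebx, 4 → ebx=4
and eax, 7 → eax=4&7=4
shr eax, 1 → eax=4>>1=2
add ebx, 3 → ebx=4+3=7
cmp ebx, 19  (cmp 7,19)
jl start: taken
and eax, 7 → eax=2&7=2
shr eax, 1 → eax=2>>1=1
add ebx, 3 → ebx=7+3=10
cmp ebx, 19  (cmp 10,19)
jl start: taken
and eax, 7 → eax=1&7=1
shr eax, 1 → eax=1>>1=0
add ebx, 3 → ebx=10+3=13
cmp ebx, 19  (cmp 13,19)
jl start: taken
and eax, 7 → eax=0&7=0
shr eax, 1 → eax=0>>1=0
add ebx, 3 → ebx=13+3=16
cmp ebx, 19  (cmp 16,19)
jl start: taken
and eax, 7 → eax=0&7=0
shr eax, 1 → eax=0>>1=0
add ebx, 3 → ebx=16+3=19
cmp ebx, 19  (cmp 19,19)
jl start: not taken
imul edx, 5 → edx=6*5=30
halt.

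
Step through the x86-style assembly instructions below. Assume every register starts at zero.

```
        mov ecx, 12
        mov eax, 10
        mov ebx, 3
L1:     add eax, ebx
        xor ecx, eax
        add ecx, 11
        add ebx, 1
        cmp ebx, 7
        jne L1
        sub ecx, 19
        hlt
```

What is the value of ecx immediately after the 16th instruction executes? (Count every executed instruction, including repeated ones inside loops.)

40

after mov ecx, 12: ecx=12
after mov eax, 10: eax=10
after mov ebx, 3: ebx=3
after add eax, ebx: eax=10+3=13
after xor ecx, eax: ecx=12^13=1
after add ecx, 11: ecx=1+11=12
after add ebx, 1: ebx=3+1=4
cmp ebx, 7  (cmp 4,7)
jne L1: taken
after add eax, ebx: eax=13+4=17
after xor ecx, eax: ecx=12^17=29
after add ecx, 11: ecx=29+11=40
after add ebx, 1: ebx=4+1=5
cmp ebx, 7  (cmp 5,7)
jne L1: taken
after add eax, ebx: eax=17+5=22
After step 16: ecx = 40.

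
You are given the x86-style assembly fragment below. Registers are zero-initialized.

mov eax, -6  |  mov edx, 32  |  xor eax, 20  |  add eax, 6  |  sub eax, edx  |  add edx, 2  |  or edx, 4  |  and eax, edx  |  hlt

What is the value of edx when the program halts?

after mov eax, -6: eax=-6
after mov edx, 32: edx=32
after xor eax, 20: eax=(-6)^20=-18
after add eax, 6: eax=(-18)+6=-12
after sub eax, edx: eax=(-12)-32=-44
after add edx, 2: edx=32+2=34
after or edx, 4: edx=34|4=38
after and eax, edx: eax=(-44)&38=4
halt.

38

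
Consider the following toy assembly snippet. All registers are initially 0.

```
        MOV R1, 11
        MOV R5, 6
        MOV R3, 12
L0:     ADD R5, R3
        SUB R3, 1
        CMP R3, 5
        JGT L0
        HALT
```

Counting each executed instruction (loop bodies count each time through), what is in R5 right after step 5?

18

R1=11
R5=6
R3=12
R5=6+12=18
R3=12-1=11
After step 5: R5 = 18.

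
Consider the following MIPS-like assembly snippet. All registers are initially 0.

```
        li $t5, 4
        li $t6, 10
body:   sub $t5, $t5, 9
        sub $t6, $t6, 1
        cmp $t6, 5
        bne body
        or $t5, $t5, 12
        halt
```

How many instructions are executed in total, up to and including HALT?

after li $t5, 4: $t5=4
after li $t6, 10: $t6=10
after sub $t5, $t5, 9: $t5=4-9=-5
after sub $t6, $t6, 1: $t6=10-1=9
cmp $t6, 5  (cmp 9,5)
bne body: taken
after sub $t5, $t5, 9: $t5=(-5)-9=-14
after sub $t6, $t6, 1: $t6=9-1=8
cmp $t6, 5  (cmp 8,5)
bne body: taken
after sub $t5, $t5, 9: $t5=(-14)-9=-23
after sub $t6, $t6, 1: $t6=8-1=7
cmp $t6, 5  (cmp 7,5)
bne body: taken
after sub $t5, $t5, 9: $t5=(-23)-9=-32
after sub $t6, $t6, 1: $t6=7-1=6
cmp $t6, 5  (cmp 6,5)
bne body: taken
after sub $t5, $t5, 9: $t5=(-32)-9=-41
after sub $t6, $t6, 1: $t6=6-1=5
cmp $t6, 5  (cmp 5,5)
bne body: not taken
after or $t5, $t5, 12: $t5=(-41)|12=-33
halt.
Total executed instructions: 24.

24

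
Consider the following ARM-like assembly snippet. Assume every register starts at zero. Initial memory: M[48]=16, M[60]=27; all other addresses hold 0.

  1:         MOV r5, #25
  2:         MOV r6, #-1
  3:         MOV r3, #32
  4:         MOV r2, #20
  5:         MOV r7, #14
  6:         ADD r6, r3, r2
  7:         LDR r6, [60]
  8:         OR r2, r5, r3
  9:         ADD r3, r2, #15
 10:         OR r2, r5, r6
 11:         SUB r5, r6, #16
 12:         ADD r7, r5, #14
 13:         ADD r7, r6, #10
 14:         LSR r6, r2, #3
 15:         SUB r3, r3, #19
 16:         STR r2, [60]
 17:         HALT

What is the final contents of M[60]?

after MOV r5, #25: r5=25
after MOV r6, #-1: r6=-1
after MOV r3, #32: r3=32
after MOV r2, #20: r2=20
after MOV r7, #14: r7=14
after ADD r6, r3, r2: r6=32+20=52
after LDR r6, [60]: r6=M[60]=27
after OR r2, r5, r3: r2=25|32=57
after ADD r3, r2, #15: r3=57+15=72
after OR r2, r5, r6: r2=25|27=27
after SUB r5, r6, #16: r5=27-16=11
after ADD r7, r5, #14: r7=11+14=25
after ADD r7, r6, #10: r7=27+10=37
after LSR r6, r2, #3: r6=27>>3=3
after SUB r3, r3, #19: r3=72-19=53
STR r2, [60] → M[60]=27
halt.

27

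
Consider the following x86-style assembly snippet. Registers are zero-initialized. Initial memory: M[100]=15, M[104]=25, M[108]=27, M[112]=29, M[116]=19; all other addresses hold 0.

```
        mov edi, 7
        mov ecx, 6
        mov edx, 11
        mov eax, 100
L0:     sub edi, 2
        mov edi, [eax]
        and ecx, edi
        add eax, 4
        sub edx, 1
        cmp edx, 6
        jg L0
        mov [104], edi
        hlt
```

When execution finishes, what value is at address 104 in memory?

19

edi=7
ecx=6
edx=11
eax=100
edi=7-2=5
edi=M[100]=15
ecx=6&15=6
eax=100+4=104
edx=11-1=10
cmp edx, 6  (cmp 10,6)
jg L0: taken
edi=15-2=13
edi=M[104]=25
ecx=6&25=0
eax=104+4=108
edx=10-1=9
cmp edx, 6  (cmp 9,6)
jg L0: taken
edi=25-2=23
edi=M[108]=27
ecx=0&27=0
eax=108+4=112
edx=9-1=8
cmp edx, 6  (cmp 8,6)
jg L0: taken
edi=27-2=25
edi=M[112]=29
ecx=0&29=0
eax=112+4=116
edx=8-1=7
cmp edx, 6  (cmp 7,6)
jg L0: taken
edi=29-2=27
edi=M[116]=19
ecx=0&19=0
eax=116+4=120
edx=7-1=6
cmp edx, 6  (cmp 6,6)
jg L0: not taken
mov [104], edi → M[104]=19
halt.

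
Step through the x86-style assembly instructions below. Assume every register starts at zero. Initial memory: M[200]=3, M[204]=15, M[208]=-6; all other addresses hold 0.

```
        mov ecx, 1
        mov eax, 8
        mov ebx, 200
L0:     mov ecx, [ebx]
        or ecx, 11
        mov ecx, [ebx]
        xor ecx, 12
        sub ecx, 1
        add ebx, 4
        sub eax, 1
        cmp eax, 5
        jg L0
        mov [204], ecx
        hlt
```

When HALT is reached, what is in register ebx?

212

ecx=1
eax=8
ebx=200
ecx=M[200]=3
ecx=3|11=11
ecx=M[200]=3
ecx=3^12=15
ecx=15-1=14
ebx=200+4=204
eax=8-1=7
cmp eax, 5  (cmp 7,5)
jg L0: taken
ecx=M[204]=15
ecx=15|11=15
ecx=M[204]=15
ecx=15^12=3
ecx=3-1=2
ebx=204+4=208
eax=7-1=6
cmp eax, 5  (cmp 6,5)
jg L0: taken
ecx=M[208]=-6
ecx=(-6)|11=-5
ecx=M[208]=-6
ecx=(-6)^12=-10
ecx=(-10)-1=-11
ebx=208+4=212
eax=6-1=5
cmp eax, 5  (cmp 5,5)
jg L0: not taken
mov [204], ecx → M[204]=-11
halt.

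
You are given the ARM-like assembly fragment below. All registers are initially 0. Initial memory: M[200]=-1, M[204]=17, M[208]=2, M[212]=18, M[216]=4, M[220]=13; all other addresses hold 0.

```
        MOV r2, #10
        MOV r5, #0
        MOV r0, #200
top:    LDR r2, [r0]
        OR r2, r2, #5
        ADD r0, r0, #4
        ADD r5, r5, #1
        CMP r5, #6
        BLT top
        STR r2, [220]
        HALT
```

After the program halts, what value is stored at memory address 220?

MOV r2, #10 → r2=10
MOV r5, #0 → r5=0
MOV r0, #200 → r0=200
LDR r2, [r0] → r2=M[200]=-1
OR r2, r2, #5 → r2=(-1)|5=-1
ADD r0, r0, #4 → r0=200+4=204
ADD r5, r5, #1 → r5=0+1=1
CMP r5, #6  (cmp 1,6)
BLT top: taken
LDR r2, [r0] → r2=M[204]=17
OR r2, r2, #5 → r2=17|5=21
ADD r0, r0, #4 → r0=204+4=208
ADD r5, r5, #1 → r5=1+1=2
CMP r5, #6  (cmp 2,6)
BLT top: taken
LDR r2, [r0] → r2=M[208]=2
OR r2, r2, #5 → r2=2|5=7
ADD r0, r0, #4 → r0=208+4=212
ADD r5, r5, #1 → r5=2+1=3
CMP r5, #6  (cmp 3,6)
BLT top: taken
LDR r2, [r0] → r2=M[212]=18
OR r2, r2, #5 → r2=18|5=23
ADD r0, r0, #4 → r0=212+4=216
ADD r5, r5, #1 → r5=3+1=4
CMP r5, #6  (cmp 4,6)
BLT top: taken
LDR r2, [r0] → r2=M[216]=4
OR r2, r2, #5 → r2=4|5=5
ADD r0, r0, #4 → r0=216+4=220
ADD r5, r5, #1 → r5=4+1=5
CMP r5, #6  (cmp 5,6)
BLT top: taken
LDR r2, [r0] → r2=M[220]=13
OR r2, r2, #5 → r2=13|5=13
ADD r0, r0, #4 → r0=220+4=224
ADD r5, r5, #1 → r5=5+1=6
CMP r5, #6  (cmp 6,6)
BLT top: not taken
STR r2, [220] → M[220]=13
halt.

13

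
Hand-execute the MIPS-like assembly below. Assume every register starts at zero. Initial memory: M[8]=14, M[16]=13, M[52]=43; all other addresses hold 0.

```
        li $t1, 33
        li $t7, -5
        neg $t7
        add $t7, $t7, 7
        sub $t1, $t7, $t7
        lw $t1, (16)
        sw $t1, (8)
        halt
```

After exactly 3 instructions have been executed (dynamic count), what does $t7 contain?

5

after li $t1, 33: $t1=33
after li $t7, -5: $t7=-5
after neg $t7: $t7=-(-5)=5
After step 3: $t7 = 5.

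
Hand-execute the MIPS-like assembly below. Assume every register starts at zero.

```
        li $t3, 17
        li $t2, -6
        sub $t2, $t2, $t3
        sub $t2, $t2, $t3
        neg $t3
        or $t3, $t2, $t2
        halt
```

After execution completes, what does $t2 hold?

after li $t3, 17: $t3=17
after li $t2, -6: $t2=-6
after sub $t2, $t2, $t3: $t2=(-6)-17=-23
after sub $t2, $t2, $t3: $t2=(-23)-17=-40
after neg $t3: $t3=-(17)=-17
after or $t3, $t2, $t2: $t3=(-40)|(-40)=-40
halt.

-40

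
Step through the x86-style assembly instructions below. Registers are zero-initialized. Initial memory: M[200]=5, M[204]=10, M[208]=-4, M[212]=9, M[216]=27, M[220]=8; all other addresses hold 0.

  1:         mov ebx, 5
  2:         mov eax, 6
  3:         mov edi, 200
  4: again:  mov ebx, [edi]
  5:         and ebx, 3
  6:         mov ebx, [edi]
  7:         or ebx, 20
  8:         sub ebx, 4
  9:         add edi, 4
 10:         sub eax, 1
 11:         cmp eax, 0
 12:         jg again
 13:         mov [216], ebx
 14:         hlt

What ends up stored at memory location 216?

ebx=5
eax=6
edi=200
ebx=M[200]=5
ebx=5&3=1
ebx=M[200]=5
ebx=5|20=21
ebx=21-4=17
edi=200+4=204
eax=6-1=5
cmp eax, 0  (cmp 5,0)
jg again: taken
ebx=M[204]=10
ebx=10&3=2
ebx=M[204]=10
ebx=10|20=30
ebx=30-4=26
edi=204+4=208
eax=5-1=4
cmp eax, 0  (cmp 4,0)
jg again: taken
ebx=M[208]=-4
ebx=(-4)&3=0
ebx=M[208]=-4
ebx=(-4)|20=-4
ebx=(-4)-4=-8
edi=208+4=212
eax=4-1=3
cmp eax, 0  (cmp 3,0)
jg again: taken
ebx=M[212]=9
ebx=9&3=1
ebx=M[212]=9
ebx=9|20=29
ebx=29-4=25
edi=212+4=216
eax=3-1=2
cmp eax, 0  (cmp 2,0)
jg again: taken
ebx=M[216]=27
ebx=27&3=3
ebx=M[216]=27
ebx=27|20=31
ebx=31-4=27
edi=216+4=220
eax=2-1=1
cmp eax, 0  (cmp 1,0)
jg again: taken
ebx=M[220]=8
ebx=8&3=0
ebx=M[220]=8
ebx=8|20=28
ebx=28-4=24
edi=220+4=224
eax=1-1=0
cmp eax, 0  (cmp 0,0)
jg again: not taken
mov [216], ebx → M[216]=24
halt.

24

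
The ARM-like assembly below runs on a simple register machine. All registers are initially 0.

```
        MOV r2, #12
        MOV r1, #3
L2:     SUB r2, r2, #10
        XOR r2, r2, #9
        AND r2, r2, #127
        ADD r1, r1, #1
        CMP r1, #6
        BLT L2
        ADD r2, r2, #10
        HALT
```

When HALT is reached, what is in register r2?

r2=12
r1=3
r2=12-10=2
r2=2^9=11
r2=11&127=11
r1=3+1=4
CMP r1, #6  (cmp 4,6)
BLT L2: taken
r2=11-10=1
r2=1^9=8
r2=8&127=8
r1=4+1=5
CMP r1, #6  (cmp 5,6)
BLT L2: taken
r2=8-10=-2
r2=(-2)^9=-9
r2=(-9)&127=119
r1=5+1=6
CMP r1, #6  (cmp 6,6)
BLT L2: not taken
r2=119+10=129
halt.

129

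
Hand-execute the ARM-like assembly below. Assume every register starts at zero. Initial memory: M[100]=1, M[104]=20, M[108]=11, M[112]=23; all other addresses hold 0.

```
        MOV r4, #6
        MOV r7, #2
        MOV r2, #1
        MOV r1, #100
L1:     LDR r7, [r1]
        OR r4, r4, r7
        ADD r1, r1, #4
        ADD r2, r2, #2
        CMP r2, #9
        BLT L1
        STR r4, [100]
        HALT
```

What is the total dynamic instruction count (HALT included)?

30

after MOV r4, #6: r4=6
after MOV r7, #2: r7=2
after MOV r2, #1: r2=1
after MOV r1, #100: r1=100
after LDR r7, [r1]: r7=M[100]=1
after OR r4, r4, r7: r4=6|1=7
after ADD r1, r1, #4: r1=100+4=104
after ADD r2, r2, #2: r2=1+2=3
CMP r2, #9  (cmp 3,9)
BLT L1: taken
after LDR r7, [r1]: r7=M[104]=20
after OR r4, r4, r7: r4=7|20=23
after ADD r1, r1, #4: r1=104+4=108
after ADD r2, r2, #2: r2=3+2=5
CMP r2, #9  (cmp 5,9)
BLT L1: taken
after LDR r7, [r1]: r7=M[108]=11
after OR r4, r4, r7: r4=23|11=31
after ADD r1, r1, #4: r1=108+4=112
after ADD r2, r2, #2: r2=5+2=7
CMP r2, #9  (cmp 7,9)
BLT L1: taken
after LDR r7, [r1]: r7=M[112]=23
after OR r4, r4, r7: r4=31|23=31
after ADD r1, r1, #4: r1=112+4=116
after ADD r2, r2, #2: r2=7+2=9
CMP r2, #9  (cmp 9,9)
BLT L1: not taken
STR r4, [100] → M[100]=31
halt.
Total executed instructions: 30.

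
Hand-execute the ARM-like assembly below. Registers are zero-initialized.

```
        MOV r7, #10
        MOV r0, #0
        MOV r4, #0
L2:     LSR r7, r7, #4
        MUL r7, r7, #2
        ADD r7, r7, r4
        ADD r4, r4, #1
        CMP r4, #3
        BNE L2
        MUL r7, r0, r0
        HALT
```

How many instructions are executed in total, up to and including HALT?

23

r7=10
r0=0
r4=0
r7=10>>4=0
r7=0*2=0
r7=0+0=0
r4=0+1=1
CMP r4, #3  (cmp 1,3)
BNE L2: taken
r7=0>>4=0
r7=0*2=0
r7=0+1=1
r4=1+1=2
CMP r4, #3  (cmp 2,3)
BNE L2: taken
r7=1>>4=0
r7=0*2=0
r7=0+2=2
r4=2+1=3
CMP r4, #3  (cmp 3,3)
BNE L2: not taken
r7=0*0=0
halt.
Total executed instructions: 23.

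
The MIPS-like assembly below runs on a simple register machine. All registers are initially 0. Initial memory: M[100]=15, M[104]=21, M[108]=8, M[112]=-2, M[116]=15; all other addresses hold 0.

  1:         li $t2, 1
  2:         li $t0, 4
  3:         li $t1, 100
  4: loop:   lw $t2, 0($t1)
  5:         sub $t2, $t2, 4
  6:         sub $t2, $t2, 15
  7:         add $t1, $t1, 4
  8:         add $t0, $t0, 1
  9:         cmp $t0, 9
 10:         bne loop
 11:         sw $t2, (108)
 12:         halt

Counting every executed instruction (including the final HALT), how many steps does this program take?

40

$t2=1
$t0=4
$t1=100
$t2=M[100]=15
$t2=15-4=11
$t2=11-15=-4
$t1=100+4=104
$t0=4+1=5
cmp $t0, 9  (cmp 5,9)
bne loop: taken
$t2=M[104]=21
$t2=21-4=17
$t2=17-15=2
$t1=104+4=108
$t0=5+1=6
cmp $t0, 9  (cmp 6,9)
bne loop: taken
$t2=M[108]=8
$t2=8-4=4
$t2=4-15=-11
$t1=108+4=112
$t0=6+1=7
cmp $t0, 9  (cmp 7,9)
bne loop: taken
$t2=M[112]=-2
$t2=(-2)-4=-6
$t2=(-6)-15=-21
$t1=112+4=116
$t0=7+1=8
cmp $t0, 9  (cmp 8,9)
bne loop: taken
$t2=M[116]=15
$t2=15-4=11
$t2=11-15=-4
$t1=116+4=120
$t0=8+1=9
cmp $t0, 9  (cmp 9,9)
bne loop: not taken
sw $t2, (108) → M[108]=-4
halt.
Total executed instructions: 40.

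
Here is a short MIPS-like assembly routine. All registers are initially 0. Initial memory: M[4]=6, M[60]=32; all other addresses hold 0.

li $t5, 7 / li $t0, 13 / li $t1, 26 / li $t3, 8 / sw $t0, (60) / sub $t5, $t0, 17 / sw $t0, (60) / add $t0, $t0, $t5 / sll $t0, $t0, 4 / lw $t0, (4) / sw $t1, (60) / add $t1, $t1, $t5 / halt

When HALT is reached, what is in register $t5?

$t5=7
$t0=13
$t1=26
$t3=8
sw $t0, (60) → M[60]=13
$t5=13-17=-4
sw $t0, (60) → M[60]=13
$t0=13+(-4)=9
$t0=9<<4=144
$t0=M[4]=6
sw $t1, (60) → M[60]=26
$t1=26+(-4)=22
halt.

-4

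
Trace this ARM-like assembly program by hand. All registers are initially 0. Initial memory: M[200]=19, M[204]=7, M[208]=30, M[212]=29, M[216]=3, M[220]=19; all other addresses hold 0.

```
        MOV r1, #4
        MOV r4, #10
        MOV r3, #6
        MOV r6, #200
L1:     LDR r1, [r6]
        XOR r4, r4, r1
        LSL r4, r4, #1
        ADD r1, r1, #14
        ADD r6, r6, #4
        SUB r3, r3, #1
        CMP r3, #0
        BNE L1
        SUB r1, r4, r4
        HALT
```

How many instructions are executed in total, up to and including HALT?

54

MOV r1, #4 → r1=4
MOV r4, #10 → r4=10
MOV r3, #6 → r3=6
MOV r6, #200 → r6=200
LDR r1, [r6] → r1=M[200]=19
XOR r4, r4, r1 → r4=10^19=25
LSL r4, r4, #1 → r4=25<<1=50
ADD r1, r1, #14 → r1=19+14=33
ADD r6, r6, #4 → r6=200+4=204
SUB r3, r3, #1 → r3=6-1=5
CMP r3, #0  (cmp 5,0)
BNE L1: taken
LDR r1, [r6] → r1=M[204]=7
XOR r4, r4, r1 → r4=50^7=53
LSL r4, r4, #1 → r4=53<<1=106
ADD r1, r1, #14 → r1=7+14=21
ADD r6, r6, #4 → r6=204+4=208
SUB r3, r3, #1 → r3=5-1=4
CMP r3, #0  (cmp 4,0)
BNE L1: taken
LDR r1, [r6] → r1=M[208]=30
XOR r4, r4, r1 → r4=106^30=116
LSL r4, r4, #1 → r4=116<<1=232
ADD r1, r1, #14 → r1=30+14=44
ADD r6, r6, #4 → r6=208+4=212
SUB r3, r3, #1 → r3=4-1=3
CMP r3, #0  (cmp 3,0)
BNE L1: taken
LDR r1, [r6] → r1=M[212]=29
XOR r4, r4, r1 → r4=232^29=245
LSL r4, r4, #1 → r4=245<<1=490
ADD r1, r1, #14 → r1=29+14=43
ADD r6, r6, #4 → r6=212+4=216
SUB r3, r3, #1 → r3=3-1=2
CMP r3, #0  (cmp 2,0)
BNE L1: taken
LDR r1, [r6] → r1=M[216]=3
XOR r4, r4, r1 → r4=490^3=489
LSL r4, r4, #1 → r4=489<<1=978
ADD r1, r1, #14 → r1=3+14=17
ADD r6, r6, #4 → r6=216+4=220
SUB r3, r3, #1 → r3=2-1=1
CMP r3, #0  (cmp 1,0)
BNE L1: taken
LDR r1, [r6] → r1=M[220]=19
XOR r4, r4, r1 → r4=978^19=961
LSL r4, r4, #1 → r4=961<<1=1922
ADD r1, r1, #14 → r1=19+14=33
ADD r6, r6, #4 → r6=220+4=224
SUB r3, r3, #1 → r3=1-1=0
CMP r3, #0  (cmp 0,0)
BNE L1: not taken
SUB r1, r4, r4 → r1=1922-1922=0
halt.
Total executed instructions: 54.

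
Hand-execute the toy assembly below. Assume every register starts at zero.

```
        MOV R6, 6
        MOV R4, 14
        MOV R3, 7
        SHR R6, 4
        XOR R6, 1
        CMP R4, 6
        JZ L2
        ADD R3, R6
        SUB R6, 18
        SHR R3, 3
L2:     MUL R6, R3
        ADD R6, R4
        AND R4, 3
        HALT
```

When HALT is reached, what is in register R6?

-3

after MOV R6, 6: R6=6
after MOV R4, 14: R4=14
after MOV R3, 7: R3=7
after SHR R6, 4: R6=6>>4=0
after XOR R6, 1: R6=0^1=1
CMP R4, 6  (cmp 14,6)
JZ L2: not taken
after ADD R3, R6: R3=7+1=8
after SUB R6, 18: R6=1-18=-17
after SHR R3, 3: R3=8>>3=1
after MUL R6, R3: R6=(-17)*1=-17
after ADD R6, R4: R6=(-17)+14=-3
after AND R4, 3: R4=14&3=2
halt.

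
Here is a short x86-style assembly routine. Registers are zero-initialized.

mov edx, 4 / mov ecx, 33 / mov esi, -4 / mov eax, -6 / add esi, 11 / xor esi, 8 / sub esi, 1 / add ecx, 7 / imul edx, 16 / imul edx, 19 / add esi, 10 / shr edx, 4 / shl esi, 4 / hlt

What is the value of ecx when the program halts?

40

mov edx, 4 → edx=4
mov ecx, 33 → ecx=33
mov esi, -4 → esi=-4
mov eax, -6 → eax=-6
add esi, 11 → esi=(-4)+11=7
xor esi, 8 → esi=7^8=15
sub esi, 1 → esi=15-1=14
add ecx, 7 → ecx=33+7=40
imul edx, 16 → edx=4*16=64
imul edx, 19 → edx=64*19=1216
add esi, 10 → esi=14+10=24
shr edx, 4 → edx=1216>>4=76
shl esi, 4 → esi=24<<4=384
halt.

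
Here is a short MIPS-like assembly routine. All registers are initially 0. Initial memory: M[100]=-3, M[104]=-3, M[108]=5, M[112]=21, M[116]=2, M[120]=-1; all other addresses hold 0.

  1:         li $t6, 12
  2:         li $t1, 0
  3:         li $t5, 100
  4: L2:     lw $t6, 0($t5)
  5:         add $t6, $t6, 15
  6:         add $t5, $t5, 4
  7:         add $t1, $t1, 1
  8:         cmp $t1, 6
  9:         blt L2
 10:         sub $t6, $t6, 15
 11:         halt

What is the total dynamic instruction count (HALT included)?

41

$t6=12
$t1=0
$t5=100
$t6=M[100]=-3
$t6=(-3)+15=12
$t5=100+4=104
$t1=0+1=1
cmp $t1, 6  (cmp 1,6)
blt L2: taken
$t6=M[104]=-3
$t6=(-3)+15=12
$t5=104+4=108
$t1=1+1=2
cmp $t1, 6  (cmp 2,6)
blt L2: taken
$t6=M[108]=5
$t6=5+15=20
$t5=108+4=112
$t1=2+1=3
cmp $t1, 6  (cmp 3,6)
blt L2: taken
$t6=M[112]=21
$t6=21+15=36
$t5=112+4=116
$t1=3+1=4
cmp $t1, 6  (cmp 4,6)
blt L2: taken
$t6=M[116]=2
$t6=2+15=17
$t5=116+4=120
$t1=4+1=5
cmp $t1, 6  (cmp 5,6)
blt L2: taken
$t6=M[120]=-1
$t6=(-1)+15=14
$t5=120+4=124
$t1=5+1=6
cmp $t1, 6  (cmp 6,6)
blt L2: not taken
$t6=14-15=-1
halt.
Total executed instructions: 41.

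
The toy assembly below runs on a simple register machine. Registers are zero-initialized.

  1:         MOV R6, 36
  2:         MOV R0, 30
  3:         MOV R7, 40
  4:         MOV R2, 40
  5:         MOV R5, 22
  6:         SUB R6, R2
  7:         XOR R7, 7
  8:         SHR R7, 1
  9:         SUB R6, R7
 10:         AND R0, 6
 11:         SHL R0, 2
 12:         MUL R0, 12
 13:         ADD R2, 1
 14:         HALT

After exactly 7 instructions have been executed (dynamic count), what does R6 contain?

-4

R6=36
R0=30
R7=40
R2=40
R5=22
R6=36-40=-4
R7=40^7=47
After step 7: R6 = -4.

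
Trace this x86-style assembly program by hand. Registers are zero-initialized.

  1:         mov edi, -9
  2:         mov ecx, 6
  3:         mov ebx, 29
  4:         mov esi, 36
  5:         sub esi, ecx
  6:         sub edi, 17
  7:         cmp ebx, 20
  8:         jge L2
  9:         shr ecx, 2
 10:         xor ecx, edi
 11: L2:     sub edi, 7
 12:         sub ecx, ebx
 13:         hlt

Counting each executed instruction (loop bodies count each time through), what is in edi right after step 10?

edi=-9
ecx=6
ebx=29
esi=36
esi=36-6=30
edi=(-9)-17=-26
cmp ebx, 20  (cmp 29,20)
jge L2: taken
edi=(-26)-7=-33
ecx=6-29=-23
After step 10: edi = -33.

-33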